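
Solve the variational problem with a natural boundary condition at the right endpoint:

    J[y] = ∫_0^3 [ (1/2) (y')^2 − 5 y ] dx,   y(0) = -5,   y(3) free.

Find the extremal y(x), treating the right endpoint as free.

The Lagrangian L = (1/2) (y')^2 − 5 y gives
    ∂L/∂y = −5,   ∂L/∂y' = y'.
Euler-Lagrange: d/dx(y') − (−5) = 0, i.e. y'' + 5 = 0, so
    y(x) = −(5/2) x^2 + C1 x + C2.
Fixed left endpoint y(0) = -5 ⇒ C2 = -5.
The right endpoint x = 3 is free, so the natural (transversality) condition is ∂L/∂y' |_{x=3} = 0, i.e. y'(3) = 0.
Compute y'(x) = −5 x + C1, so y'(3) = −15 + C1 = 0 ⇒ C1 = 15.
Therefore the extremal is
    y(x) = −(5/2) x^2 + 15 x − 5.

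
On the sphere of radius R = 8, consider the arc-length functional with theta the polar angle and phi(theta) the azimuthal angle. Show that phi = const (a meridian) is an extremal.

On the sphere of radius R = 8 with spherical coordinates (θ, φ), the induced metric is
    ds^2 = 64(dθ^2 + sin^2(θ) dφ^2).
Using θ as the parameter, the arc-length functional becomes
    J[φ] = ∫ 8 sqrt(1 + sin^2(θ) (dφ/dθ)^2) dθ.
So L = 8 sqrt(1 + sin^2(θ) φ'^2). Compute
    ∂L/∂φ = 0  (L has no explicit φ dependence),
    ∂L/∂φ' = 8 sin^2(θ) φ' / sqrt(1 + sin^2(θ) φ'^2).
For the candidate φ(θ) = c (constant), φ' = 0, so ∂L/∂φ' evaluated along the candidate vanishes, and ∂L/∂φ is identically zero. Hence
    d/dθ(∂L/∂φ') − ∂L/∂φ = 0
is satisfied. Therefore meridians φ = const are extremals of arc length — they are geodesics on the sphere.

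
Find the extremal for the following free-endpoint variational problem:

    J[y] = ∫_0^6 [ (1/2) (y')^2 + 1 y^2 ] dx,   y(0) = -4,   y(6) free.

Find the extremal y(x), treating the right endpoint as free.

The Lagrangian L = (1/2) (y')^2 + 1 y^2 gives
    ∂L/∂y = 2 y,   ∂L/∂y' = y'.
Euler-Lagrange: y'' − 2 y = 0.
With k = sqrt(2), the general solution is
    y(x) = A cosh(sqrt(2) x) + B sinh(sqrt(2) x).
Fixed left endpoint y(0) = -4 ⇒ A = -4.
The right endpoint x = 6 is free, so the natural (transversality) condition is ∂L/∂y' |_{x=6} = 0, i.e. y'(6) = 0.
Compute y'(x) = A k sinh(k x) + B k cosh(k x), so
    y'(6) = A k sinh(k·6) + B k cosh(k·6) = 0
    ⇒ B = −A tanh(k·6) = 4 tanh(sqrt(2)·6).
Therefore the extremal is
    y(x) = −4 cosh(sqrt(2) x) + 4 tanh(sqrt(2)·6) sinh(sqrt(2) x).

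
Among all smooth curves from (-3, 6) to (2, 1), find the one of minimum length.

Arc-length functional: J[y] = ∫ sqrt(1 + (y')^2) dx.
Lagrangian L = sqrt(1 + (y')^2) has no explicit y dependence, so ∂L/∂y = 0 and the Euler-Lagrange equation gives
    d/dx( y' / sqrt(1 + (y')^2) ) = 0  ⇒  y' / sqrt(1 + (y')^2) = const.
Hence y' is constant, so y(x) is affine.
Fitting the endpoints (-3, 6) and (2, 1):
    slope m = (1 − 6) / (2 − (-3)) = -1,
    intercept c = 6 − m·(-3) = 3.
Extremal: y(x) = -x + 3.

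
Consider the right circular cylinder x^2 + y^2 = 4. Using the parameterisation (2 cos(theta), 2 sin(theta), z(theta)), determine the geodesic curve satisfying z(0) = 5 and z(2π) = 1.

Parameterise the cylinder of radius R = 2 as
    r(θ) = (2 cos θ, 2 sin θ, z(θ)).
The arc-length element is
    ds = sqrt(4 + (dz/dθ)^2) dθ,
so the Lagrangian is L = sqrt(4 + z'^2).
L depends on z' only, not on z or θ, so ∂L/∂z = 0 and
    ∂L/∂z' = z' / sqrt(4 + z'^2).
The Euler-Lagrange equation gives
    d/dθ( z' / sqrt(4 + z'^2) ) = 0,
so z' is constant. Integrating once:
    z(θ) = a θ + b,
a helix on the cylinder (a straight line when the cylinder is unrolled). The constants a, b are determined by the endpoint conditions.
With endpoint conditions z(0) = 5 and z(2π) = 1: from z(0) = b we get b = 5, and a·2π + 5 = 1 gives a = -2/π, so
    z(θ) = (-2/π) θ + 5.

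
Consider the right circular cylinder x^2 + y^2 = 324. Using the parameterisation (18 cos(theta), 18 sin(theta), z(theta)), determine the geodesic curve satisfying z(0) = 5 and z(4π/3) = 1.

Parameterise the cylinder of radius R = 18 as
    r(θ) = (18 cos θ, 18 sin θ, z(θ)).
The arc-length element is
    ds = sqrt(324 + (dz/dθ)^2) dθ,
so the Lagrangian is L = sqrt(324 + z'^2).
L depends on z' only, not on z or θ, so ∂L/∂z = 0 and
    ∂L/∂z' = z' / sqrt(324 + z'^2).
The Euler-Lagrange equation gives
    d/dθ( z' / sqrt(324 + z'^2) ) = 0,
so z' is constant. Integrating once:
    z(θ) = a θ + b,
a helix on the cylinder (a straight line when the cylinder is unrolled). The constants a, b are determined by the endpoint conditions.
With endpoint conditions z(0) = 5 and z(4π/3) = 1: from z(0) = b we get b = 5, and a·4π/3 + 5 = 1 gives a = -3/π, so
    z(θ) = (-3/π) θ + 5.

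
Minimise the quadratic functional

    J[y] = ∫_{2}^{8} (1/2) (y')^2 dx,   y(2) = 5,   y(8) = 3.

The Lagrangian is L = (1/2) (y')^2.
Compute ∂L/∂y = 0, ∂L/∂y' = y'.
The Euler-Lagrange equation d/dx(∂L/∂y') − ∂L/∂y = 0 reduces to
    y'' = 0.
Its general solution is
    y(x) = A x + B,
with A, B fixed by the endpoint conditions.
Applying the endpoint conditions y(2) = 5 and y(8) = 3: solve A·2 + B = 5 and A·8 + B = 3. Subtracting gives A(8 − 2) = 3 − 5, so A = -1/3, and B = 5 − A·2 = 17/3. Therefore
    y(x) = (-1/3) x + 17/3.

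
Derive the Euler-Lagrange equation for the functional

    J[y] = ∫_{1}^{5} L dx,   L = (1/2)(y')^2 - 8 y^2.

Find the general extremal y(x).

The Lagrangian is L = (1/2)(y')^2 - 8 y^2.
∂L/∂y = -16y.
∂L/∂y' = y'.
The Euler-Lagrange equation d/dx(∂L/∂y') − ∂L/∂y = 0 becomes:
    y'' + 16 y = 0
General solution: y(x) = A sin(4x) + B cos(4x), where A and B are arbitrary constants fixed by the endpoint conditions.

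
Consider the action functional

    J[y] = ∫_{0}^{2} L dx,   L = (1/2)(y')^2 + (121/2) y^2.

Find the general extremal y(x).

The Lagrangian is L = (1/2)(y')^2 + (121/2) y^2.
∂L/∂y = 121y.
∂L/∂y' = y'.
The Euler-Lagrange equation d/dx(∂L/∂y') − ∂L/∂y = 0 becomes:
    y'' - 121 y = 0
General solution: y(x) = A e^(11x) + B e^(-11x), where A and B are arbitrary constants fixed by the endpoint conditions.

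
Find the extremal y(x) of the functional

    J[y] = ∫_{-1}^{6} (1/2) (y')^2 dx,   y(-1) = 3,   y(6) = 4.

The Lagrangian is L = (1/2) (y')^2.
Compute ∂L/∂y = 0, ∂L/∂y' = y'.
The Euler-Lagrange equation d/dx(∂L/∂y') − ∂L/∂y = 0 reduces to
    y'' = 0.
Its general solution is
    y(x) = A x + B,
with A, B fixed by the endpoint conditions.
Applying the endpoint conditions y(-1) = 3 and y(6) = 4: solve A·-1 + B = 3 and A·6 + B = 4. Subtracting gives A(6 − -1) = 4 − 3, so A = 1/7, and B = 3 − A·-1 = 22/7. Therefore
    y(x) = (1/7) x + 22/7.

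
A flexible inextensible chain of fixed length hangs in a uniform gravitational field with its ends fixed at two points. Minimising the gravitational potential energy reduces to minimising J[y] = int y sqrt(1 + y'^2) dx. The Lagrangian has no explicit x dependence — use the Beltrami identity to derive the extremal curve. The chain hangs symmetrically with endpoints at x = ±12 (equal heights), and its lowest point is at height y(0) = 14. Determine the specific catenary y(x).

The Lagrangian L(y, y') = y sqrt(1 + y'^2) has no explicit x dependence, so the Beltrami identity applies:
    L − y' ∂L/∂y' = C.
Compute ∂L/∂y' = y · y' / sqrt(1 + y'^2). Then
    L − y' ∂L/∂y'
    = y sqrt(1 + y'^2) − y · y'^2 / sqrt(1 + y'^2)
    = y (1 + y'^2 − y'^2) / sqrt(1 + y'^2)
    = y / sqrt(1 + y'^2) = C.
Squaring gives y^2 = C^2 (1 + y'^2), i.e.
    y'^2 = y^2 / C^2 − 1.
Separating variables,
    dy / sqrt(y^2 − C^2) = dx / C,
and integrating gives arccosh(y / C) = (x − a)/C, so
    y(x) = C cosh((x − a)/C),
the catenary. The constants C and a are fixed by the two endpoint conditions (and, for the hanging-chain problem, the length constraint selects C).
Now fit the given data. The endpoints x = ±12 are symmetric at equal height, so the catenary is even about its minimum: a = 0 and y(x) = C cosh(x/C). The lowest point is y(0) = C cosh(0) = C, and we are told y(0) = 14, so C = 14. Therefore
    y(x) = 14 cosh(x/14),
and at the endpoints
    y(±12) = 14 cosh(12/14).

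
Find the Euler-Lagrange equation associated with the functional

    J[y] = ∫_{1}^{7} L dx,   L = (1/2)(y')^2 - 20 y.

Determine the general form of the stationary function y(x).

The Lagrangian is L = (1/2)(y')^2 - 20 y.
∂L/∂y = -20.
∂L/∂y' = y'.
The Euler-Lagrange equation d/dx(∂L/∂y') − ∂L/∂y = 0 becomes:
    y'' + 20 = 0
General solution: y(x) = -10 x^2 + A x + B, where A and B are arbitrary constants fixed by the endpoint conditions.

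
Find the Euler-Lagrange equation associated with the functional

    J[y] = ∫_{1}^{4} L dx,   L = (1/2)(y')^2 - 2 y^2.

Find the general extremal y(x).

The Lagrangian is L = (1/2)(y')^2 - 2 y^2.
∂L/∂y = -4y.
∂L/∂y' = y'.
The Euler-Lagrange equation d/dx(∂L/∂y') − ∂L/∂y = 0 becomes:
    y'' + 4 y = 0
General solution: y(x) = A sin(2x) + B cos(2x), where A and B are arbitrary constants fixed by the endpoint conditions.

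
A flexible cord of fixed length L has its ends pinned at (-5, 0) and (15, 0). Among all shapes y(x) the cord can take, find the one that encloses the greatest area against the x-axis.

Set up the augmented Lagrangian using a multiplier λ for the length constraint:
    F(y, y') = y − λ sqrt(1 + y'^2).
F has no explicit x dependence, so the Beltrami identity yields a first integral
    F − y' ∂F/∂y' = C.
Compute ∂F/∂y' = −λ y' / sqrt(1 + y'^2). Then
    y − λ sqrt(1 + y'^2) + λ y'^2 / sqrt(1 + y'^2) = C
    ⇒  y − λ / sqrt(1 + y'^2) = C.
Solving for y' and integrating gives
    (x − a)^2 + (y − b)^2 = λ^2,
a circular arc of radius λ. The constants a, b are determined by the endpoint conditions y(-5) = y(15) = 0, and λ is fixed implicitly by the length constraint
    ∫_{-5}^{15} sqrt(1 + y'^2) dx = L.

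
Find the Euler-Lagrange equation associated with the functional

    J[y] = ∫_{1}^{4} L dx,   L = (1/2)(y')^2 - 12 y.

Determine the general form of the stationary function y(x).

The Lagrangian is L = (1/2)(y')^2 - 12 y.
∂L/∂y = -12.
∂L/∂y' = y'.
The Euler-Lagrange equation d/dx(∂L/∂y') − ∂L/∂y = 0 becomes:
    y'' + 12 = 0
General solution: y(x) = -6 x^2 + A x + B, where A and B are arbitrary constants fixed by the endpoint conditions.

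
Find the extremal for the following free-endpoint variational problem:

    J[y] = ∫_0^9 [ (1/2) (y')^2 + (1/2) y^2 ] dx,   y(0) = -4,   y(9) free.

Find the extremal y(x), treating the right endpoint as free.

The Lagrangian L = (1/2) (y')^2 + (1/2) y^2 gives
    ∂L/∂y = 1 y,   ∂L/∂y' = y'.
Euler-Lagrange: y'' − y = 0.
With k = 1, the general solution is
    y(x) = A cosh(x) + B sinh(x).
Fixed left endpoint y(0) = -4 ⇒ A = -4.
The right endpoint x = 9 is free, so the natural (transversality) condition is ∂L/∂y' |_{x=9} = 0, i.e. y'(9) = 0.
Compute y'(x) = A k sinh(k x) + B k cosh(k x), so
    y'(9) = A k sinh(k·9) + B k cosh(k·9) = 0
    ⇒ B = −A tanh(k·9) = 4 tanh(1·9).
Therefore the extremal is
    y(x) = −4 cosh(1 x) + 4 tanh(1·9) sinh(1 x).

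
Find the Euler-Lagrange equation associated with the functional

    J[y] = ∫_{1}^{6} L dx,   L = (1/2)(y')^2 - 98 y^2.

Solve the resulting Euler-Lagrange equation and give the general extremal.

The Lagrangian is L = (1/2)(y')^2 - 98 y^2.
∂L/∂y = -196y.
∂L/∂y' = y'.
The Euler-Lagrange equation d/dx(∂L/∂y') − ∂L/∂y = 0 becomes:
    y'' + 196 y = 0
General solution: y(x) = A sin(14x) + B cos(14x), where A and B are arbitrary constants fixed by the endpoint conditions.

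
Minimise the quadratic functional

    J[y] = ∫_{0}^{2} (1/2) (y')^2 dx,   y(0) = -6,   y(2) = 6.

The Lagrangian is L = (1/2) (y')^2.
Compute ∂L/∂y = 0, ∂L/∂y' = y'.
The Euler-Lagrange equation d/dx(∂L/∂y') − ∂L/∂y = 0 reduces to
    y'' = 0.
Its general solution is
    y(x) = A x + B,
with A, B fixed by the endpoint conditions.
Applying the endpoint conditions y(0) = -6 and y(2) = 6: solve A·0 + B = -6 and A·2 + B = 6. Subtracting gives A(2 − 0) = 6 − -6, so A = 6, and B = -6 − A·0 = -6. Therefore
    y(x) = 6 x - 6.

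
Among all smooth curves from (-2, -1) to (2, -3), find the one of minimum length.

Arc-length functional: J[y] = ∫ sqrt(1 + (y')^2) dx.
Lagrangian L = sqrt(1 + (y')^2) has no explicit y dependence, so ∂L/∂y = 0 and the Euler-Lagrange equation gives
    d/dx( y' / sqrt(1 + (y')^2) ) = 0  ⇒  y' / sqrt(1 + (y')^2) = const.
Hence y' is constant, so y(x) is affine.
Fitting the endpoints (-2, -1) and (2, -3):
    slope m = ((-3) − (-1)) / (2 − (-2)) = -1/2,
    intercept c = (-1) − m·(-2) = -2.
Extremal: y(x) = (-1/2) x - 2.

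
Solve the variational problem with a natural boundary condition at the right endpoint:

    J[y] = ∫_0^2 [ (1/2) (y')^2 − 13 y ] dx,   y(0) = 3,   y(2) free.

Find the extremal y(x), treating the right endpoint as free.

The Lagrangian L = (1/2) (y')^2 − 13 y gives
    ∂L/∂y = −13,   ∂L/∂y' = y'.
Euler-Lagrange: d/dx(y') − (−13) = 0, i.e. y'' + 13 = 0, so
    y(x) = −(13/2) x^2 + C1 x + C2.
Fixed left endpoint y(0) = 3 ⇒ C2 = 3.
The right endpoint x = 2 is free, so the natural (transversality) condition is ∂L/∂y' |_{x=2} = 0, i.e. y'(2) = 0.
Compute y'(x) = −13 x + C1, so y'(2) = −26 + C1 = 0 ⇒ C1 = 26.
Therefore the extremal is
    y(x) = −(13/2) x^2 + 26 x + 3.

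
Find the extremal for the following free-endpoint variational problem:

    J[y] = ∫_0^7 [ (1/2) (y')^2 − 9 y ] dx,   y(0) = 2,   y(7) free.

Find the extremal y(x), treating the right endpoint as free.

The Lagrangian L = (1/2) (y')^2 − 9 y gives
    ∂L/∂y = −9,   ∂L/∂y' = y'.
Euler-Lagrange: d/dx(y') − (−9) = 0, i.e. y'' + 9 = 0, so
    y(x) = −(9/2) x^2 + C1 x + C2.
Fixed left endpoint y(0) = 2 ⇒ C2 = 2.
The right endpoint x = 7 is free, so the natural (transversality) condition is ∂L/∂y' |_{x=7} = 0, i.e. y'(7) = 0.
Compute y'(x) = −9 x + C1, so y'(7) = −63 + C1 = 0 ⇒ C1 = 63.
Therefore the extremal is
    y(x) = −(9/2) x^2 + 63 x + 2.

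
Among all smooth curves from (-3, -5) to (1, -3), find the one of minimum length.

Arc-length functional: J[y] = ∫ sqrt(1 + (y')^2) dx.
Lagrangian L = sqrt(1 + (y')^2) has no explicit y dependence, so ∂L/∂y = 0 and the Euler-Lagrange equation gives
    d/dx( y' / sqrt(1 + (y')^2) ) = 0  ⇒  y' / sqrt(1 + (y')^2) = const.
Hence y' is constant, so y(x) is affine.
Fitting the endpoints (-3, -5) and (1, -3):
    slope m = ((-3) − (-5)) / (1 − (-3)) = 1/2,
    intercept c = (-5) − m·(-3) = -7/2.
Extremal: y(x) = (1/2) x - 7/2.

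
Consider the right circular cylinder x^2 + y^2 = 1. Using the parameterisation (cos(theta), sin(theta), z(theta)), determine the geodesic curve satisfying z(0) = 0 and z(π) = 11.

Parameterise the cylinder of radius R = 1 as
    r(θ) = (cos θ, sin θ, z(θ)).
The arc-length element is
    ds = sqrt(1 + (dz/dθ)^2) dθ,
so the Lagrangian is L = sqrt(1 + z'^2).
L depends on z' only, not on z or θ, so ∂L/∂z = 0 and
    ∂L/∂z' = z' / sqrt(1 + z'^2).
The Euler-Lagrange equation gives
    d/dθ( z' / sqrt(1 + z'^2) ) = 0,
so z' is constant. Integrating once:
    z(θ) = a θ + b,
a helix on the cylinder (a straight line when the cylinder is unrolled). The constants a, b are determined by the endpoint conditions.
With endpoint conditions z(0) = 0 and z(π) = 11: from z(0) = b we get b = 0, and a·π + 0 = 11 gives a = 11/π, so
    z(θ) = (11/π) θ.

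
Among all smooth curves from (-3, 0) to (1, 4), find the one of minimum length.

Arc-length functional: J[y] = ∫ sqrt(1 + (y')^2) dx.
Lagrangian L = sqrt(1 + (y')^2) has no explicit y dependence, so ∂L/∂y = 0 and the Euler-Lagrange equation gives
    d/dx( y' / sqrt(1 + (y')^2) ) = 0  ⇒  y' / sqrt(1 + (y')^2) = const.
Hence y' is constant, so y(x) is affine.
Fitting the endpoints (-3, 0) and (1, 4):
    slope m = (4 − 0) / (1 − (-3)) = 1,
    intercept c = 0 − m·(-3) = 3.
Extremal: y(x) = x + 3.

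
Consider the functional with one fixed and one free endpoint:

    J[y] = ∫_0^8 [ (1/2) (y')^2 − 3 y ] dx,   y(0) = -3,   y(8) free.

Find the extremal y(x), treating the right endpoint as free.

The Lagrangian L = (1/2) (y')^2 − 3 y gives
    ∂L/∂y = −3,   ∂L/∂y' = y'.
Euler-Lagrange: d/dx(y') − (−3) = 0, i.e. y'' + 3 = 0, so
    y(x) = −(3/2) x^2 + C1 x + C2.
Fixed left endpoint y(0) = -3 ⇒ C2 = -3.
The right endpoint x = 8 is free, so the natural (transversality) condition is ∂L/∂y' |_{x=8} = 0, i.e. y'(8) = 0.
Compute y'(x) = −3 x + C1, so y'(8) = −24 + C1 = 0 ⇒ C1 = 24.
Therefore the extremal is
    y(x) = −(3/2) x^2 + 24 x − 3.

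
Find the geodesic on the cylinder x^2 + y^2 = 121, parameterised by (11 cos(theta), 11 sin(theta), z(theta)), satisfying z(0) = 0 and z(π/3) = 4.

Parameterise the cylinder of radius R = 11 as
    r(θ) = (11 cos θ, 11 sin θ, z(θ)).
The arc-length element is
    ds = sqrt(121 + (dz/dθ)^2) dθ,
so the Lagrangian is L = sqrt(121 + z'^2).
L depends on z' only, not on z or θ, so ∂L/∂z = 0 and
    ∂L/∂z' = z' / sqrt(121 + z'^2).
The Euler-Lagrange equation gives
    d/dθ( z' / sqrt(121 + z'^2) ) = 0,
so z' is constant. Integrating once:
    z(θ) = a θ + b,
a helix on the cylinder (a straight line when the cylinder is unrolled). The constants a, b are determined by the endpoint conditions.
With endpoint conditions z(0) = 0 and z(π/3) = 4: from z(0) = b we get b = 0, and a·π/3 + 0 = 4 gives a = 12/π, so
    z(θ) = (12/π) θ.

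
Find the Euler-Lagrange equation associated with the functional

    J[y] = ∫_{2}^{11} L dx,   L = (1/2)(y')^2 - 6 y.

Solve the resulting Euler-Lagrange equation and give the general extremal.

The Lagrangian is L = (1/2)(y')^2 - 6 y.
∂L/∂y = -6.
∂L/∂y' = y'.
The Euler-Lagrange equation d/dx(∂L/∂y') − ∂L/∂y = 0 becomes:
    y'' + 6 = 0
General solution: y(x) = -3 x^2 + A x + B, where A and B are arbitrary constants fixed by the endpoint conditions.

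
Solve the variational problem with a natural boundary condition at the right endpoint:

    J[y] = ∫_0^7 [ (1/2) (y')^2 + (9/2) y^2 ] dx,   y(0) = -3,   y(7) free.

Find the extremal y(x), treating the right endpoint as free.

The Lagrangian L = (1/2) (y')^2 + (9/2) y^2 gives
    ∂L/∂y = 9 y,   ∂L/∂y' = y'.
Euler-Lagrange: y'' − 9 y = 0.
With k = 3, the general solution is
    y(x) = A cosh(3 x) + B sinh(3 x).
Fixed left endpoint y(0) = -3 ⇒ A = -3.
The right endpoint x = 7 is free, so the natural (transversality) condition is ∂L/∂y' |_{x=7} = 0, i.e. y'(7) = 0.
Compute y'(x) = A k sinh(k x) + B k cosh(k x), so
    y'(7) = A k sinh(k·7) + B k cosh(k·7) = 0
    ⇒ B = −A tanh(k·7) = 3 tanh(3·7).
Therefore the extremal is
    y(x) = −3 cosh(3 x) + 3 tanh(3·7) sinh(3 x).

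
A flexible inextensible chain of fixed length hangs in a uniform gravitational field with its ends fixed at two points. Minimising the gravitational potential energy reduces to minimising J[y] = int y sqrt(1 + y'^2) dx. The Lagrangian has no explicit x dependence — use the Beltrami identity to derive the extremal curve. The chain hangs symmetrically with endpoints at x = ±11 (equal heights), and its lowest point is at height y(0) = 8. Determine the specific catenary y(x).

The Lagrangian L(y, y') = y sqrt(1 + y'^2) has no explicit x dependence, so the Beltrami identity applies:
    L − y' ∂L/∂y' = C.
Compute ∂L/∂y' = y · y' / sqrt(1 + y'^2). Then
    L − y' ∂L/∂y'
    = y sqrt(1 + y'^2) − y · y'^2 / sqrt(1 + y'^2)
    = y (1 + y'^2 − y'^2) / sqrt(1 + y'^2)
    = y / sqrt(1 + y'^2) = C.
Squaring gives y^2 = C^2 (1 + y'^2), i.e.
    y'^2 = y^2 / C^2 − 1.
Separating variables,
    dy / sqrt(y^2 − C^2) = dx / C,
and integrating gives arccosh(y / C) = (x − a)/C, so
    y(x) = C cosh((x − a)/C),
the catenary. The constants C and a are fixed by the two endpoint conditions (and, for the hanging-chain problem, the length constraint selects C).
Now fit the given data. The endpoints x = ±11 are symmetric at equal height, so the catenary is even about its minimum: a = 0 and y(x) = C cosh(x/C). The lowest point is y(0) = C cosh(0) = C, and we are told y(0) = 8, so C = 8. Therefore
    y(x) = 8 cosh(x/8),
and at the endpoints
    y(±11) = 8 cosh(11/8).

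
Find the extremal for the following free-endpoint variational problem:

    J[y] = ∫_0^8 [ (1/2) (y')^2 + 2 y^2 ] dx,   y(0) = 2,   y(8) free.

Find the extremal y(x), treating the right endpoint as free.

The Lagrangian L = (1/2) (y')^2 + 2 y^2 gives
    ∂L/∂y = 4 y,   ∂L/∂y' = y'.
Euler-Lagrange: y'' − 4 y = 0.
With k = 2, the general solution is
    y(x) = A cosh(2 x) + B sinh(2 x).
Fixed left endpoint y(0) = 2 ⇒ A = 2.
The right endpoint x = 8 is free, so the natural (transversality) condition is ∂L/∂y' |_{x=8} = 0, i.e. y'(8) = 0.
Compute y'(x) = A k sinh(k x) + B k cosh(k x), so
    y'(8) = A k sinh(k·8) + B k cosh(k·8) = 0
    ⇒ B = −A tanh(k·8) = − 2 tanh(2·8).
Therefore the extremal is
    y(x) = 2 cosh(2 x) − 2 tanh(2·8) sinh(2 x).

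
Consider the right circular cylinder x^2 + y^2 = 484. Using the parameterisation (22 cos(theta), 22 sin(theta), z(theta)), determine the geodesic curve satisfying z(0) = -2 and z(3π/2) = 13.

Parameterise the cylinder of radius R = 22 as
    r(θ) = (22 cos θ, 22 sin θ, z(θ)).
The arc-length element is
    ds = sqrt(484 + (dz/dθ)^2) dθ,
so the Lagrangian is L = sqrt(484 + z'^2).
L depends on z' only, not on z or θ, so ∂L/∂z = 0 and
    ∂L/∂z' = z' / sqrt(484 + z'^2).
The Euler-Lagrange equation gives
    d/dθ( z' / sqrt(484 + z'^2) ) = 0,
so z' is constant. Integrating once:
    z(θ) = a θ + b,
a helix on the cylinder (a straight line when the cylinder is unrolled). The constants a, b are determined by the endpoint conditions.
With endpoint conditions z(0) = -2 and z(3π/2) = 13: from z(0) = b we get b = -2, and a·3π/2 + -2 = 13 gives a = 10/π, so
    z(θ) = (10/π) θ − 2.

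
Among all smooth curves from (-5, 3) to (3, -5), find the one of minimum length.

Arc-length functional: J[y] = ∫ sqrt(1 + (y')^2) dx.
Lagrangian L = sqrt(1 + (y')^2) has no explicit y dependence, so ∂L/∂y = 0 and the Euler-Lagrange equation gives
    d/dx( y' / sqrt(1 + (y')^2) ) = 0  ⇒  y' / sqrt(1 + (y')^2) = const.
Hence y' is constant, so y(x) is affine.
Fitting the endpoints (-5, 3) and (3, -5):
    slope m = ((-5) − 3) / (3 − (-5)) = -1,
    intercept c = 3 − m·(-5) = -2.
Extremal: y(x) = -x - 2.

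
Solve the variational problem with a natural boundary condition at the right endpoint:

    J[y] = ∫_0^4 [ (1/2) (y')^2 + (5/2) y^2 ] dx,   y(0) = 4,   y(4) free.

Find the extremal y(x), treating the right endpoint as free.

The Lagrangian L = (1/2) (y')^2 + (5/2) y^2 gives
    ∂L/∂y = 5 y,   ∂L/∂y' = y'.
Euler-Lagrange: y'' − 5 y = 0.
With k = sqrt(5), the general solution is
    y(x) = A cosh(sqrt(5) x) + B sinh(sqrt(5) x).
Fixed left endpoint y(0) = 4 ⇒ A = 4.
The right endpoint x = 4 is free, so the natural (transversality) condition is ∂L/∂y' |_{x=4} = 0, i.e. y'(4) = 0.
Compute y'(x) = A k sinh(k x) + B k cosh(k x), so
    y'(4) = A k sinh(k·4) + B k cosh(k·4) = 0
    ⇒ B = −A tanh(k·4) = − 4 tanh(sqrt(5)·4).
Therefore the extremal is
    y(x) = 4 cosh(sqrt(5) x) − 4 tanh(sqrt(5)·4) sinh(sqrt(5) x).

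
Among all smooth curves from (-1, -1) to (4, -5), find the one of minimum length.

Arc-length functional: J[y] = ∫ sqrt(1 + (y')^2) dx.
Lagrangian L = sqrt(1 + (y')^2) has no explicit y dependence, so ∂L/∂y = 0 and the Euler-Lagrange equation gives
    d/dx( y' / sqrt(1 + (y')^2) ) = 0  ⇒  y' / sqrt(1 + (y')^2) = const.
Hence y' is constant, so y(x) is affine.
Fitting the endpoints (-1, -1) and (4, -5):
    slope m = ((-5) − (-1)) / (4 − (-1)) = -4/5,
    intercept c = (-1) − m·(-1) = -9/5.
Extremal: y(x) = (-4/5) x - 9/5.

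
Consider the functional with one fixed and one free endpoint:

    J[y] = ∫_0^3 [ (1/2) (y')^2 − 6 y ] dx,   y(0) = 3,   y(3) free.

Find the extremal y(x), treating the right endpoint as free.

The Lagrangian L = (1/2) (y')^2 − 6 y gives
    ∂L/∂y = −6,   ∂L/∂y' = y'.
Euler-Lagrange: d/dx(y') − (−6) = 0, i.e. y'' + 6 = 0, so
    y(x) = −(6/2) x^2 + C1 x + C2.
Fixed left endpoint y(0) = 3 ⇒ C2 = 3.
The right endpoint x = 3 is free, so the natural (transversality) condition is ∂L/∂y' |_{x=3} = 0, i.e. y'(3) = 0.
Compute y'(x) = −6 x + C1, so y'(3) = −18 + C1 = 0 ⇒ C1 = 18.
Therefore the extremal is
    y(x) = −3 x^2 + 18 x + 3.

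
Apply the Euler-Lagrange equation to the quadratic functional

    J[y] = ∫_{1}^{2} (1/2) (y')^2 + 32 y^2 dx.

The Lagrangian is L = (1/2) (y')^2 + 32 y^2.
Compute ∂L/∂y = 64y, ∂L/∂y' = y'.
The Euler-Lagrange equation d/dx(∂L/∂y') − ∂L/∂y = 0 reduces to
    y'' − 64 y = 0.
Its general solution is
    y(x) = A e^(8x) + B e^(−8x),
with A, B fixed by the endpoint conditions.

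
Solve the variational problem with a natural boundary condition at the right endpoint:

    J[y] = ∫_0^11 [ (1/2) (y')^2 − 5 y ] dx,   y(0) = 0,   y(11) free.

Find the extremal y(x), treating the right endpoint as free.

The Lagrangian L = (1/2) (y')^2 − 5 y gives
    ∂L/∂y = −5,   ∂L/∂y' = y'.
Euler-Lagrange: d/dx(y') − (−5) = 0, i.e. y'' + 5 = 0, so
    y(x) = −(5/2) x^2 + C1 x + C2.
Fixed left endpoint y(0) = 0 ⇒ C2 = 0.
The right endpoint x = 11 is free, so the natural (transversality) condition is ∂L/∂y' |_{x=11} = 0, i.e. y'(11) = 0.
Compute y'(x) = −5 x + C1, so y'(11) = −55 + C1 = 0 ⇒ C1 = 55.
Therefore the extremal is
    y(x) = −(5/2) x^2 + 55 x.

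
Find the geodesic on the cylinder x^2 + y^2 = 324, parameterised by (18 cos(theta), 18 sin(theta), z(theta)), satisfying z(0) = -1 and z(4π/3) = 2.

Parameterise the cylinder of radius R = 18 as
    r(θ) = (18 cos θ, 18 sin θ, z(θ)).
The arc-length element is
    ds = sqrt(324 + (dz/dθ)^2) dθ,
so the Lagrangian is L = sqrt(324 + z'^2).
L depends on z' only, not on z or θ, so ∂L/∂z = 0 and
    ∂L/∂z' = z' / sqrt(324 + z'^2).
The Euler-Lagrange equation gives
    d/dθ( z' / sqrt(324 + z'^2) ) = 0,
so z' is constant. Integrating once:
    z(θ) = a θ + b,
a helix on the cylinder (a straight line when the cylinder is unrolled). The constants a, b are determined by the endpoint conditions.
With endpoint conditions z(0) = -1 and z(4π/3) = 2: from z(0) = b we get b = -1, and a·4π/3 + -1 = 2 gives a = 9/(4π), so
    z(θ) = (9/(4π)) θ − 1.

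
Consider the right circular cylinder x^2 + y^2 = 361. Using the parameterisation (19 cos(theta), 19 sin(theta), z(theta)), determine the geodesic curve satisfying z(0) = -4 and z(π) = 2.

Parameterise the cylinder of radius R = 19 as
    r(θ) = (19 cos θ, 19 sin θ, z(θ)).
The arc-length element is
    ds = sqrt(361 + (dz/dθ)^2) dθ,
so the Lagrangian is L = sqrt(361 + z'^2).
L depends on z' only, not on z or θ, so ∂L/∂z = 0 and
    ∂L/∂z' = z' / sqrt(361 + z'^2).
The Euler-Lagrange equation gives
    d/dθ( z' / sqrt(361 + z'^2) ) = 0,
so z' is constant. Integrating once:
    z(θ) = a θ + b,
a helix on the cylinder (a straight line when the cylinder is unrolled). The constants a, b are determined by the endpoint conditions.
With endpoint conditions z(0) = -4 and z(π) = 2: from z(0) = b we get b = -4, and a·π + -4 = 2 gives a = 6/π, so
    z(θ) = (6/π) θ − 4.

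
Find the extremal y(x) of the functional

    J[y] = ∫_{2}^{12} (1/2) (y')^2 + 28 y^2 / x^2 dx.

The Lagrangian is L = (1/2) (y')^2 + 28 y^2 / x^2.
Compute ∂L/∂y = 56y/x^2, ∂L/∂y' = y'.
The Euler-Lagrange equation d/dx(∂L/∂y') − ∂L/∂y = 0 reduces to
    y'' − 56/x^2 · y = 0  (x > 0).
Its general solution is
    y(x) = A x^8 + B x^(-7),
with A, B fixed by the endpoint conditions.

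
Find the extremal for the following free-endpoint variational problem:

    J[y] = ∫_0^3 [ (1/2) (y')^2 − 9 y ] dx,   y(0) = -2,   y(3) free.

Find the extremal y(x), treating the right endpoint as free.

The Lagrangian L = (1/2) (y')^2 − 9 y gives
    ∂L/∂y = −9,   ∂L/∂y' = y'.
Euler-Lagrange: d/dx(y') − (−9) = 0, i.e. y'' + 9 = 0, so
    y(x) = −(9/2) x^2 + C1 x + C2.
Fixed left endpoint y(0) = -2 ⇒ C2 = -2.
The right endpoint x = 3 is free, so the natural (transversality) condition is ∂L/∂y' |_{x=3} = 0, i.e. y'(3) = 0.
Compute y'(x) = −9 x + C1, so y'(3) = −27 + C1 = 0 ⇒ C1 = 27.
Therefore the extremal is
    y(x) = −(9/2) x^2 + 27 x − 2.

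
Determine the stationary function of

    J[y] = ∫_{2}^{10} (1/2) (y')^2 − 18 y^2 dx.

The Lagrangian is L = (1/2) (y')^2 − 18 y^2.
Compute ∂L/∂y = -36y, ∂L/∂y' = y'.
The Euler-Lagrange equation d/dx(∂L/∂y') − ∂L/∂y = 0 reduces to
    y'' + 36 y = 0.
Its general solution is
    y(x) = A sin(6x) + B cos(6x),
with A, B fixed by the endpoint conditions.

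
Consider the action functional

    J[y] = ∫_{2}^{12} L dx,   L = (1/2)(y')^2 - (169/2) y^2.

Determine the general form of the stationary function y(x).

The Lagrangian is L = (1/2)(y')^2 - (169/2) y^2.
∂L/∂y = -169y.
∂L/∂y' = y'.
The Euler-Lagrange equation d/dx(∂L/∂y') − ∂L/∂y = 0 becomes:
    y'' + 169 y = 0
General solution: y(x) = A sin(13x) + B cos(13x), where A and B are arbitrary constants fixed by the endpoint conditions.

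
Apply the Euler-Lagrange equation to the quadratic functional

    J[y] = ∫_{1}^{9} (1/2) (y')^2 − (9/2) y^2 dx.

The Lagrangian is L = (1/2) (y')^2 − (9/2) y^2.
Compute ∂L/∂y = -9y, ∂L/∂y' = y'.
The Euler-Lagrange equation d/dx(∂L/∂y') − ∂L/∂y = 0 reduces to
    y'' + 9 y = 0.
Its general solution is
    y(x) = A sin(3x) + B cos(3x),
with A, B fixed by the endpoint conditions.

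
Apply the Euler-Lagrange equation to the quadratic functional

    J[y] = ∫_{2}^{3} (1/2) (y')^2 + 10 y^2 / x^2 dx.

The Lagrangian is L = (1/2) (y')^2 + 10 y^2 / x^2.
Compute ∂L/∂y = 20y/x^2, ∂L/∂y' = y'.
The Euler-Lagrange equation d/dx(∂L/∂y') − ∂L/∂y = 0 reduces to
    y'' − 20/x^2 · y = 0  (x > 0).
Its general solution is
    y(x) = A x^5 + B x^(-4),
with A, B fixed by the endpoint conditions.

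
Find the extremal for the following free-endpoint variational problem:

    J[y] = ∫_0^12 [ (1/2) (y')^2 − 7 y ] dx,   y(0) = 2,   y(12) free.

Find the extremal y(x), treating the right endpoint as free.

The Lagrangian L = (1/2) (y')^2 − 7 y gives
    ∂L/∂y = −7,   ∂L/∂y' = y'.
Euler-Lagrange: d/dx(y') − (−7) = 0, i.e. y'' + 7 = 0, so
    y(x) = −(7/2) x^2 + C1 x + C2.
Fixed left endpoint y(0) = 2 ⇒ C2 = 2.
The right endpoint x = 12 is free, so the natural (transversality) condition is ∂L/∂y' |_{x=12} = 0, i.e. y'(12) = 0.
Compute y'(x) = −7 x + C1, so y'(12) = −84 + C1 = 0 ⇒ C1 = 84.
Therefore the extremal is
    y(x) = −(7/2) x^2 + 84 x + 2.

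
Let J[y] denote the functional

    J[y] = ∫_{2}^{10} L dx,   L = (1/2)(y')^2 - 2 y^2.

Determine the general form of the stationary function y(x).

The Lagrangian is L = (1/2)(y')^2 - 2 y^2.
∂L/∂y = -4y.
∂L/∂y' = y'.
The Euler-Lagrange equation d/dx(∂L/∂y') − ∂L/∂y = 0 becomes:
    y'' + 4 y = 0
General solution: y(x) = A sin(2x) + B cos(2x), where A and B are arbitrary constants fixed by the endpoint conditions.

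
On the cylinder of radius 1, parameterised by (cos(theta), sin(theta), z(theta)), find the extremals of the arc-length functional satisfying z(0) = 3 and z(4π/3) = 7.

Parameterise the cylinder of radius R = 1 as
    r(θ) = (cos θ, sin θ, z(θ)).
The arc-length element is
    ds = sqrt(1 + (dz/dθ)^2) dθ,
so the Lagrangian is L = sqrt(1 + z'^2).
L depends on z' only, not on z or θ, so ∂L/∂z = 0 and
    ∂L/∂z' = z' / sqrt(1 + z'^2).
The Euler-Lagrange equation gives
    d/dθ( z' / sqrt(1 + z'^2) ) = 0,
so z' is constant. Integrating once:
    z(θ) = a θ + b,
a helix on the cylinder (a straight line when the cylinder is unrolled). The constants a, b are determined by the endpoint conditions.
With endpoint conditions z(0) = 3 and z(4π/3) = 7: from z(0) = b we get b = 3, and a·4π/3 + 3 = 7 gives a = 3/π, so
    z(θ) = (3/π) θ + 3.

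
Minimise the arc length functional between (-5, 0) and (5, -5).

Arc-length functional: J[y] = ∫ sqrt(1 + (y')^2) dx.
Lagrangian L = sqrt(1 + (y')^2) has no explicit y dependence, so ∂L/∂y = 0 and the Euler-Lagrange equation gives
    d/dx( y' / sqrt(1 + (y')^2) ) = 0  ⇒  y' / sqrt(1 + (y')^2) = const.
Hence y' is constant, so y(x) is affine.
Fitting the endpoints (-5, 0) and (5, -5):
    slope m = ((-5) − 0) / (5 − (-5)) = -1/2,
    intercept c = 0 − m·(-5) = -5/2.
Extremal: y(x) = (-1/2) x - 5/2.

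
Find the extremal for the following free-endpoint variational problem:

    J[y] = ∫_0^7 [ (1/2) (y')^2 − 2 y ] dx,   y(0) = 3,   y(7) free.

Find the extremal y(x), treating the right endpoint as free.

The Lagrangian L = (1/2) (y')^2 − 2 y gives
    ∂L/∂y = −2,   ∂L/∂y' = y'.
Euler-Lagrange: d/dx(y') − (−2) = 0, i.e. y'' + 2 = 0, so
    y(x) = −(2/2) x^2 + C1 x + C2.
Fixed left endpoint y(0) = 3 ⇒ C2 = 3.
The right endpoint x = 7 is free, so the natural (transversality) condition is ∂L/∂y' |_{x=7} = 0, i.e. y'(7) = 0.
Compute y'(x) = −2 x + C1, so y'(7) = −14 + C1 = 0 ⇒ C1 = 14.
Therefore the extremal is
    y(x) = −x^2 + 14 x + 3.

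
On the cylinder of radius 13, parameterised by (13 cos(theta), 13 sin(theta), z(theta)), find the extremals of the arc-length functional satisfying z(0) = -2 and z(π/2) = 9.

Parameterise the cylinder of radius R = 13 as
    r(θ) = (13 cos θ, 13 sin θ, z(θ)).
The arc-length element is
    ds = sqrt(169 + (dz/dθ)^2) dθ,
so the Lagrangian is L = sqrt(169 + z'^2).
L depends on z' only, not on z or θ, so ∂L/∂z = 0 and
    ∂L/∂z' = z' / sqrt(169 + z'^2).
The Euler-Lagrange equation gives
    d/dθ( z' / sqrt(169 + z'^2) ) = 0,
so z' is constant. Integrating once:
    z(θ) = a θ + b,
a helix on the cylinder (a straight line when the cylinder is unrolled). The constants a, b are determined by the endpoint conditions.
With endpoint conditions z(0) = -2 and z(π/2) = 9: from z(0) = b we get b = -2, and a·π/2 + -2 = 9 gives a = 22/π, so
    z(θ) = (22/π) θ − 2.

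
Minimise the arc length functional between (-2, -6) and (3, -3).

Arc-length functional: J[y] = ∫ sqrt(1 + (y')^2) dx.
Lagrangian L = sqrt(1 + (y')^2) has no explicit y dependence, so ∂L/∂y = 0 and the Euler-Lagrange equation gives
    d/dx( y' / sqrt(1 + (y')^2) ) = 0  ⇒  y' / sqrt(1 + (y')^2) = const.
Hence y' is constant, so y(x) is affine.
Fitting the endpoints (-2, -6) and (3, -3):
    slope m = ((-3) − (-6)) / (3 − (-2)) = 3/5,
    intercept c = (-6) − m·(-2) = -24/5.
Extremal: y(x) = (3/5) x - 24/5.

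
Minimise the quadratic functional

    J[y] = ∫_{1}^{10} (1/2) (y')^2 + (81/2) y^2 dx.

The Lagrangian is L = (1/2) (y')^2 + (81/2) y^2.
Compute ∂L/∂y = 81y, ∂L/∂y' = y'.
The Euler-Lagrange equation d/dx(∂L/∂y') − ∂L/∂y = 0 reduces to
    y'' − 81 y = 0.
Its general solution is
    y(x) = A e^(9x) + B e^(−9x),
with A, B fixed by the endpoint conditions.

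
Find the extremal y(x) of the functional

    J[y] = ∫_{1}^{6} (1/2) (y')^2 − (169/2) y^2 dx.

The Lagrangian is L = (1/2) (y')^2 − (169/2) y^2.
Compute ∂L/∂y = -169y, ∂L/∂y' = y'.
The Euler-Lagrange equation d/dx(∂L/∂y') − ∂L/∂y = 0 reduces to
    y'' + 169 y = 0.
Its general solution is
    y(x) = A sin(13x) + B cos(13x),
with A, B fixed by the endpoint conditions.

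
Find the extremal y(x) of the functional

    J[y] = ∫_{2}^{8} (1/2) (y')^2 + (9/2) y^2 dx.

The Lagrangian is L = (1/2) (y')^2 + (9/2) y^2.
Compute ∂L/∂y = 9y, ∂L/∂y' = y'.
The Euler-Lagrange equation d/dx(∂L/∂y') − ∂L/∂y = 0 reduces to
    y'' − 9 y = 0.
Its general solution is
    y(x) = A e^(3x) + B e^(−3x),
with A, B fixed by the endpoint conditions.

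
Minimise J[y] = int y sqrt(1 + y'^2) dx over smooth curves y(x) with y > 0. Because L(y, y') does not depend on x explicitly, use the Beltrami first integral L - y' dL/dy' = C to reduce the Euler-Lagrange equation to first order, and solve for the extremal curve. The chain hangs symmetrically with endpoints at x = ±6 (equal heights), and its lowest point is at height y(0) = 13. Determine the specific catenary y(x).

The Lagrangian L(y, y') = y sqrt(1 + y'^2) has no explicit x dependence, so the Beltrami identity applies:
    L − y' ∂L/∂y' = C.
Compute ∂L/∂y' = y · y' / sqrt(1 + y'^2). Then
    L − y' ∂L/∂y'
    = y sqrt(1 + y'^2) − y · y'^2 / sqrt(1 + y'^2)
    = y (1 + y'^2 − y'^2) / sqrt(1 + y'^2)
    = y / sqrt(1 + y'^2) = C.
Squaring gives y^2 = C^2 (1 + y'^2), i.e.
    y'^2 = y^2 / C^2 − 1.
Separating variables,
    dy / sqrt(y^2 − C^2) = dx / C,
and integrating gives arccosh(y / C) = (x − a)/C, so
    y(x) = C cosh((x − a)/C),
the catenary. The constants C and a are fixed by the two endpoint conditions (and, for the hanging-chain problem, the length constraint selects C).
Now fit the given data. The endpoints x = ±6 are symmetric at equal height, so the catenary is even about its minimum: a = 0 and y(x) = C cosh(x/C). The lowest point is y(0) = C cosh(0) = C, and we are told y(0) = 13, so C = 13. Therefore
    y(x) = 13 cosh(x/13),
and at the endpoints
    y(±6) = 13 cosh(6/13).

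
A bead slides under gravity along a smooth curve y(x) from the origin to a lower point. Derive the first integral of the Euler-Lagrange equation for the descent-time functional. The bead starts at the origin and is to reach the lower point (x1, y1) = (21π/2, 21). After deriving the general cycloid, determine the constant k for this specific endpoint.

The Lagrangian L = sqrt((1 + y'^2) / y) has no explicit x dependence, so the Beltrami identity applies:
    L − y' ∂L/∂y' = C.
Compute ∂L/∂y' = y' / sqrt(y (1 + y'^2)).
Substitute:
    sqrt((1 + y'^2)/y) − y'·y' / sqrt(y (1 + y'^2))
    = (1 + y'^2) / sqrt(y (1 + y'^2)) − y'^2 / sqrt(y (1 + y'^2))
    = 1 / sqrt(y (1 + y'^2)) = C.
Squaring and rearranging gives the first integral
    y (1 + y'^2) = 1/C^2 =: k   (constant).
Solving this first-order ODE by the substitution
    y = (k/2)(1 − cos θ)
yields the cycloid parameterisation
    x(θ) = (k/2)(θ − sin θ),   y(θ) = (k/2)(1 − cos θ).
The constant k is fixed by the endpoint condition.
Now fit the given lower endpoint (x1, y1) = (21π/2, 21). At the bottom of the first arch (θ = π), the parametric equations give
    y(π) = (k/2)(1 − cos π) = k,
    x(π) = (k/2)(π − sin π) = kπ/2.
Matching y(π) = 21 gives k = 21, consistent with x(π) = 21π/2. Therefore the specific cycloid is
    x(θ) = (21/2)(θ − sin θ),   y(θ) = (21/2)(1 − cos θ).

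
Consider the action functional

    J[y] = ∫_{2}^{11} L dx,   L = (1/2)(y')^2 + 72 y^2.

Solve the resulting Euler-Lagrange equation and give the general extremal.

The Lagrangian is L = (1/2)(y')^2 + 72 y^2.
∂L/∂y = 144y.
∂L/∂y' = y'.
The Euler-Lagrange equation d/dx(∂L/∂y') − ∂L/∂y = 0 becomes:
    y'' - 144 y = 0
General solution: y(x) = A e^(12x) + B e^(-12x), where A and B are arbitrary constants fixed by the endpoint conditions.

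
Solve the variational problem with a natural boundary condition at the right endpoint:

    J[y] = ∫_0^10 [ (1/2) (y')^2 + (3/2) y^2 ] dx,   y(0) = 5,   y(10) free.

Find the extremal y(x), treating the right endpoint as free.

The Lagrangian L = (1/2) (y')^2 + (3/2) y^2 gives
    ∂L/∂y = 3 y,   ∂L/∂y' = y'.
Euler-Lagrange: y'' − 3 y = 0.
With k = sqrt(3), the general solution is
    y(x) = A cosh(sqrt(3) x) + B sinh(sqrt(3) x).
Fixed left endpoint y(0) = 5 ⇒ A = 5.
The right endpoint x = 10 is free, so the natural (transversality) condition is ∂L/∂y' |_{x=10} = 0, i.e. y'(10) = 0.
Compute y'(x) = A k sinh(k x) + B k cosh(k x), so
    y'(10) = A k sinh(k·10) + B k cosh(k·10) = 0
    ⇒ B = −A tanh(k·10) = − 5 tanh(sqrt(3)·10).
Therefore the extremal is
    y(x) = 5 cosh(sqrt(3) x) − 5 tanh(sqrt(3)·10) sinh(sqrt(3) x).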